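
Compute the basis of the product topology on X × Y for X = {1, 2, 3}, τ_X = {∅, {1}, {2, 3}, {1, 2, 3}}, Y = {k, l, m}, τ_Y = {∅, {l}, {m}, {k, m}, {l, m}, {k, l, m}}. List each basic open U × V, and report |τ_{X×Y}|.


Basis B = {∅ × ∅, {1} × {l}, {1} × {m}, {1} × {k, m}, {1} × {l, m}, {2, 3} × {l}, {2, 3} × {m}, {1} × {k, l, m}, {1, 2, 3} × {l}, {1, 2, 3} × {m}, {2, 3} × {k, m}, {2, 3} × {l, m}, {1, 2, 3} × {k, m}, {1, 2, 3} × {l, m}, {2, 3} × {k, l, m}, {1, 2, 3} × {k, l, m}}; |τ_{X×Y}| = 36.

Enumerate products U × V with U ∈ τ_X, V ∈ τ_Y (deduplicated):
  ∅ × ∅ = {} (∅)
  {1} × {l} = {(1,l)}
  {1} × {m} = {(1,m)}
  {1} × {k, m} = {(1,k), (1,m)}
  {1} × {l, m} = {(1,l), (1,m)}
  {2, 3} × {l} = {(2,l), (3,l)}
  {2, 3} × {m} = {(2,m), (3,m)}
  {1} × {k, l, m} = {(1,k), (1,l), (1,m)}
  {1, 2, 3} × {l} = {(1,l), (2,l), (3,l)}
  {1, 2, 3} × {m} = {(1,m), (2,m), (3,m)}
  {2, 3} × {k, m} = {(2,k), (2,m), (3,k), (3,m)}
  {2, 3} × {l, m} = {(2,l), (2,m), (3,l), (3,m)}
  {1, 2, 3} × {k, m} = {(1,k), (1,m), (2,k), (2,m), (3,k), (3,m)}
  {1, 2, 3} × {l, m} = {(1,l), (1,m), (2,l), (2,m), (3,l), (3,m)}
  {2, 3} × {k, l, m} = {(2,k), (2,l), (2,m), (3,k), (3,l), (3,m)}
  {1, 2, 3} × {k, l, m} = {(1,k), (1,l), (1,m), (2,k), (2,l), (2,m), (3,k), (3,l), (3,m)}
These 16 distinct sets form the basis B.
Close under arbitrary unions to get τ_{X×Y}; counting gives |τ_{X×Y}| = 36.


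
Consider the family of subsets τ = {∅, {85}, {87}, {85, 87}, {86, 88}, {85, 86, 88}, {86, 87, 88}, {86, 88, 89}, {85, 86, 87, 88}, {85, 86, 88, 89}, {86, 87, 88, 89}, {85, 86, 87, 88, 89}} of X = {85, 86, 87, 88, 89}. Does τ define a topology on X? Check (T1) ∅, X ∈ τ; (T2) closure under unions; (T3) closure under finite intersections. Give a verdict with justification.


τ IS a topology on X.

Axiom (T1): ∅ ∈ τ? Yes; X ∈ τ? Yes.
Axiom (T2/T3): check pairwise unions and intersections of members of τ.
All pairwise intersections and unions checked — each lies in τ. Therefore τ satisfies (T1), (T2), (T3): it IS a topology on X.


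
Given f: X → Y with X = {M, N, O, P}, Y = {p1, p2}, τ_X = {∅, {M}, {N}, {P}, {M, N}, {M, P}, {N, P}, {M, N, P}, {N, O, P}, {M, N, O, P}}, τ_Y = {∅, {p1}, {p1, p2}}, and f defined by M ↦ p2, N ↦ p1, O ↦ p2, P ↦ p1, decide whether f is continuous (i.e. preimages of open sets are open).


f IS continuous.

Compute f^{-1}(U) for each U ∈ τ_Y:
  U = ∅: f^{-1}(U) = ∅ ∈ τ_X ✓.
  U = {p1}: f^{-1}(U) = {N, P} ∈ τ_X ✓.
  U = {p1, p2}: f^{-1}(U) = {M, N, O, P} ∈ τ_X ✓.
Every preimage lies in τ_X, so f IS continuous.


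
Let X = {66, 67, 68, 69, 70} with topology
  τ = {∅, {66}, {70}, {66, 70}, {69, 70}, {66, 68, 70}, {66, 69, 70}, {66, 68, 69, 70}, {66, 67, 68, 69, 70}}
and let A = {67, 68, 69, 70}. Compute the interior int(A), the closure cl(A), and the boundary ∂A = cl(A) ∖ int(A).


int(A) = {69, 70}, cl(A) = {67, 68, 69, 70}, ∂A = {67, 68}.

Closed sets in (X, τ) are complements of opens:
  closed(X, τ) = {∅, {67}, {67, 68}, {67, 69}, {66, 67, 68}, {67, 68, 69}, {66, 67, 68, 69}, {67, 68, 69, 70}, {66, 67, 68, 69, 70}}.
int(A) = ⋃ {U ∈ τ : U ⊆ A}. Opens contained in A: ∅, {70}, {69, 70}.
Taking the union of these: int(A) = {69, 70}.
cl(A) = ⋂ {C closed : A ⊆ C}. Closed sets containing A: {67, 68, 69, 70}, {66, 67, 68, 69, 70}.
Intersecting these: cl(A) = {67, 68, 69, 70}.
∂A = cl(A) ∖ int(A) = {67, 68, 69, 70} ∖ {69, 70} = {67, 68}.


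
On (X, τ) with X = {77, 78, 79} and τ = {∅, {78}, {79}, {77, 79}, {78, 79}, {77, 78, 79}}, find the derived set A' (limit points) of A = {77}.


A' = ∅

For each x ∈ X, list the open sets U ∈ τ with x ∈ U, then check whether U ∩ (A ∖ {x}) ≠ ∅ for every such U.
  x = 77: open {77, 79} ∋ x has {77, 79} ∩ (A ∖ {77}) = ∅, so x is NOT a limit point.
  x = 78: open {78} ∋ x has {78} ∩ (A ∖ {78}) = ∅, so x is NOT a limit point.
  x = 79: open {79} ∋ x has {79} ∩ (A ∖ {79}) = ∅, so x is NOT a limit point.
Collecting: A' = ∅.


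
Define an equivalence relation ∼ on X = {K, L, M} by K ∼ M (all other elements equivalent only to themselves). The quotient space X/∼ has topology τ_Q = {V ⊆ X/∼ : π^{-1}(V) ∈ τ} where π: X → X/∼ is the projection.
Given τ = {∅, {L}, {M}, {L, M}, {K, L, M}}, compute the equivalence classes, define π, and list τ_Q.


X/∼ = {[K=M], [L]}; |τ_Q| = 3.

Equivalence classes: [K=M], [L].
Quotient map π: X → X/∼ sends K ↦ [K=M], L ↦ [L], M ↦ [K=M].
For each subset V ⊆ X/∼, compute π^{-1}(V) ⊆ X and check whether π^{-1}(V) ∈ τ. V is open in τ_Q iff π^{-1}(V) ∈ τ.
  V = {}: π^{-1}(V) = ∅ ∈ τ ✓.
  V = {[K=M]}: π^{-1}(V) = {K, M} ∉ τ ✗.
  V = {[L]}: π^{-1}(V) = {L} ∈ τ ✓.
  V = {[K=M], [L]}: π^{-1}(V) = {K, L, M} ∈ τ ✓.
Open sets in the quotient: τ_Q = {{}, {[L]}, {[K=M], [L]}} (3 elements).


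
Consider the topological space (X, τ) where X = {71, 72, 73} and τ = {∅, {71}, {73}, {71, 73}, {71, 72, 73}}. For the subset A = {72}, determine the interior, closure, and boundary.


int(A) = ∅, cl(A) = {72}, ∂A = {72}.

Closed sets in (X, τ) are complements of opens:
  closed(X, τ) = {∅, {72}, {71, 72}, {72, 73}, {71, 72, 73}}.
int(A) = ⋃ {U ∈ τ : U ⊆ A}. Opens contained in A: ∅.
Taking the union of these: int(A) = ∅.
cl(A) = ⋂ {C closed : A ⊆ C}. Closed sets containing A: {72}, {71, 72}, {72, 73}, {71, 72, 73}.
Intersecting these: cl(A) = {72}.
∂A = cl(A) ∖ int(A) = {72} ∖ ∅ = {72}.


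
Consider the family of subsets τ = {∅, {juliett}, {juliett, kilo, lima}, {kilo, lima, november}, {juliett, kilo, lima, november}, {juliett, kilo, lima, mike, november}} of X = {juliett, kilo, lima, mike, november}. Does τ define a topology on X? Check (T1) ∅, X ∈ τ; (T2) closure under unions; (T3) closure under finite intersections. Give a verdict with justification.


τ is NOT a topology on X.

Axiom (T1): ∅ ∈ τ? Yes; X ∈ τ? Yes.
Axiom (T2/T3): check pairwise unions and intersections of members of τ.
Counterexample for (T3): {juliett, kilo, lima} ∩ {kilo, lima, november} = {kilo, lima} ∉ τ. Therefore τ is NOT a topology.


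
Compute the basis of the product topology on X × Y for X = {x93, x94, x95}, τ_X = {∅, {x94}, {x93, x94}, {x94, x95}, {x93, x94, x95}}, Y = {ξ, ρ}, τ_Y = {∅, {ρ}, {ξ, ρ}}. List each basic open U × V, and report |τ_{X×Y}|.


Basis B = {∅ × ∅, {x94} × {ρ}, {x93, x94} × {ρ}, {x94} × {ξ, ρ}, {x94, x95} × {ρ}, {x93, x94, x95} × {ρ}, {x93, x94} × {ξ, ρ}, {x94, x95} × {ξ, ρ}, {x93, x94, x95} × {ξ, ρ}}; |τ_{X×Y}| = 14.

Enumerate products U × V with U ∈ τ_X, V ∈ τ_Y (deduplicated):
  ∅ × ∅ = {} (∅)
  {x94} × {ρ} = {(x94,ρ)}
  {x93, x94} × {ρ} = {(x93,ρ), (x94,ρ)}
  {x94} × {ξ, ρ} = {(x94,ξ), (x94,ρ)}
  {x94, x95} × {ρ} = {(x94,ρ), (x95,ρ)}
  {x93, x94, x95} × {ρ} = {(x93,ρ), (x94,ρ), (x95,ρ)}
  {x93, x94} × {ξ, ρ} = {(x93,ξ), (x93,ρ), (x94,ξ), (x94,ρ)}
  {x94, x95} × {ξ, ρ} = {(x94,ξ), (x94,ρ), (x95,ξ), (x95,ρ)}
  {x93, x94, x95} × {ξ, ρ} = {(x93,ξ), (x93,ρ), (x94,ξ), (x94,ρ), (x95,ξ), (x95,ρ)}
These 9 distinct sets form the basis B.
Close under arbitrary unions to get τ_{X×Y}; counting gives |τ_{X×Y}| = 14.


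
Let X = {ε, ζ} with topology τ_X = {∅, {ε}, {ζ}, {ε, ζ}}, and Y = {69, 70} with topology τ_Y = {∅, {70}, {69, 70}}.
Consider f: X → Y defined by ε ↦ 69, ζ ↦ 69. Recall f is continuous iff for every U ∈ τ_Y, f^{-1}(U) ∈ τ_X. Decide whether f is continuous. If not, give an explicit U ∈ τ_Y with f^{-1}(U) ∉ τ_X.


f IS continuous.

Compute f^{-1}(U) for each U ∈ τ_Y:
  U = ∅: f^{-1}(U) = ∅ ∈ τ_X ✓.
  U = {70}: f^{-1}(U) = ∅ ∈ τ_X ✓.
  U = {69, 70}: f^{-1}(U) = {ε, ζ} ∈ τ_X ✓.
Every preimage lies in τ_X, so f IS continuous.


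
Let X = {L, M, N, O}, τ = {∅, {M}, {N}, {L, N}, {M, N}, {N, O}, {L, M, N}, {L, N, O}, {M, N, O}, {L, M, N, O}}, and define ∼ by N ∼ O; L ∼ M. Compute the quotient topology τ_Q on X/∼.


X/∼ = {[L=M], [N=O]}; |τ_Q| = 3.

Equivalence classes: [L=M], [N=O].
Quotient map π: X → X/∼ sends L ↦ [L=M], M ↦ [L=M], N ↦ [N=O], O ↦ [N=O].
For each subset V ⊆ X/∼, compute π^{-1}(V) ⊆ X and check whether π^{-1}(V) ∈ τ. V is open in τ_Q iff π^{-1}(V) ∈ τ.
  V = {}: π^{-1}(V) = ∅ ∈ τ ✓.
  V = {[L=M]}: π^{-1}(V) = {L, M} ∉ τ ✗.
  V = {[N=O]}: π^{-1}(V) = {N, O} ∈ τ ✓.
  V = {[L=M], [N=O]}: π^{-1}(V) = {L, M, N, O} ∈ τ ✓.
Open sets in the quotient: τ_Q = {{}, {[N=O]}, {[L=M], [N=O]}} (3 elements).


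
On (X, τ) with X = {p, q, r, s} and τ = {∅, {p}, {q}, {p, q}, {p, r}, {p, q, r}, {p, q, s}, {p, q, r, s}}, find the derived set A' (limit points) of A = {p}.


A' = {r, s}

For each x ∈ X, list the open sets U ∈ τ with x ∈ U, then check whether U ∩ (A ∖ {x}) ≠ ∅ for every such U.
  x = p: open {p} ∋ x has {p} ∩ (A ∖ {p}) = ∅, so x is NOT a limit point.
  x = q: open {q} ∋ x has {q} ∩ (A ∖ {q}) = ∅, so x is NOT a limit point.
  x = r: opens ∋ x are {p, r}, {p, q, r}, {p, q, r, s}; each meets A ∖ {r}, so x IS a limit point.
  x = s: opens ∋ x are {p, q, s}, {p, q, r, s}; each meets A ∖ {s}, so x IS a limit point.
Collecting: A' = {r, s}.


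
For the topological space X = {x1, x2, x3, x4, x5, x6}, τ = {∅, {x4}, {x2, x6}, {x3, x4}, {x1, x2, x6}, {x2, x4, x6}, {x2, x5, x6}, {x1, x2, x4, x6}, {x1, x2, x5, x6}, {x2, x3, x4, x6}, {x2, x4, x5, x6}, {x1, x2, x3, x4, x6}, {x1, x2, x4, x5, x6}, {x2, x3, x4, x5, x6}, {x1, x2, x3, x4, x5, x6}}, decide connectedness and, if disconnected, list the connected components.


(X, τ) is disconnected; components = [{x3, x4}, {x1, x2, x5, x6}].

Find clopen sets (U ∈ τ with X ∖ U ∈ τ):
  U = ∅, X ∖ U = {x1, x2, x3, x4, x5, x6} — both open, so U is clopen.
  U = {x3, x4}, X ∖ U = {x1, x2, x5, x6} — both open, so U is clopen.
  U = {x1, x2, x5, x6}, X ∖ U = {x3, x4} — both open, so U is clopen.
  U = {x1, x2, x3, x4, x5, x6}, X ∖ U = ∅ — both open, so U is clopen.
Nontrivial clopen(s) exist: e.g. {x1, x2, x5, x6}. So (X, τ) is disconnected.
Compute connected components by grouping points that agree on all clopens:
  component: {x3, x4}
  component: {x1, x2, x5, x6}


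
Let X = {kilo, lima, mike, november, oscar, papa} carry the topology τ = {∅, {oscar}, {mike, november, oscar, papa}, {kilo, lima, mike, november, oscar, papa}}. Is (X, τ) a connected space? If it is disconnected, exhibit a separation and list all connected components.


(X, τ) is connected.

Find clopen sets (U ∈ τ with X ∖ U ∈ τ):
  U = ∅, X ∖ U = {kilo, lima, mike, november, oscar, papa} — both open, so U is clopen.
  U = {kilo, lima, mike, november, oscar, papa}, X ∖ U = ∅ — both open, so U is clopen.
Only trivial clopens (∅ and X) exist, so (X, τ) is connected.
Compute connected components by grouping points that agree on all clopens:
  component: {kilo, lima, mike, november, oscar, papa}


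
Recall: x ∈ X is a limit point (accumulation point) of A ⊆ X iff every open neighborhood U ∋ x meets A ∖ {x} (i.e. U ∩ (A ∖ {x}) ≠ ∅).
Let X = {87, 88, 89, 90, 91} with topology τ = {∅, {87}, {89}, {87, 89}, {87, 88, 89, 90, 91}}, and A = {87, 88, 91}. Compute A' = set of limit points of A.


A' = {88, 90, 91}

For each x ∈ X, list the open sets U ∈ τ with x ∈ U, then check whether U ∩ (A ∖ {x}) ≠ ∅ for every such U.
  x = 87: open {87} ∋ x has {87} ∩ (A ∖ {87}) = ∅, so x is NOT a limit point.
  x = 88: opens ∋ x are {87, 88, 89, 90, 91}; each meets A ∖ {88}, so x IS a limit point.
  x = 89: open {89} ∋ x has {89} ∩ (A ∖ {89}) = ∅, so x is NOT a limit point.
  x = 90: opens ∋ x are {87, 88, 89, 90, 91}; each meets A ∖ {90}, so x IS a limit point.
  x = 91: opens ∋ x are {87, 88, 89, 90, 91}; each meets A ∖ {91}, so x IS a limit point.
Collecting: A' = {88, 90, 91}.


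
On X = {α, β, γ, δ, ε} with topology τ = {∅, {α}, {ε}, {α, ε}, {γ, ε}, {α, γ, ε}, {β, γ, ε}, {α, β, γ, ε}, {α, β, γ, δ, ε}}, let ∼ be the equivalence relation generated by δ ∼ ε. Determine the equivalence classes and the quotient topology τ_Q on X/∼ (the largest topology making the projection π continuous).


X/∼ = {[α], [β], [γ], [δ=ε]}; |τ_Q| = 3.

Equivalence classes: [α], [β], [γ], [δ=ε].
Quotient map π: X → X/∼ sends α ↦ [α], β ↦ [β], γ ↦ [γ], δ ↦ [δ=ε], ε ↦ [δ=ε].
For each subset V ⊆ X/∼, compute π^{-1}(V) ⊆ X and check whether π^{-1}(V) ∈ τ. V is open in τ_Q iff π^{-1}(V) ∈ τ.
  V = {}: π^{-1}(V) = ∅ ∈ τ ✓.
  V = {[α]}: π^{-1}(V) = {α} ∈ τ ✓.
  V = {[β]}: π^{-1}(V) = {β} ∉ τ ✗.
  V = {[α], [β]}: π^{-1}(V) = {α, β} ∉ τ ✗.
  V = {[γ]}: π^{-1}(V) = {γ} ∉ τ ✗.
  V = {[α], [γ]}: π^{-1}(V) = {α, γ} ∉ τ ✗.
  V = {[β], [γ]}: π^{-1}(V) = {β, γ} ∉ τ ✗.
  V = {[α], [β], [γ]}: π^{-1}(V) = {α, β, γ} ∉ τ ✗.
  V = {[δ=ε]}: π^{-1}(V) = {δ, ε} ∉ τ ✗.
  V = {[α], [δ=ε]}: π^{-1}(V) = {α, δ, ε} ∉ τ ✗.
  V = {[β], [δ=ε]}: π^{-1}(V) = {β, δ, ε} ∉ τ ✗.
  V = {[α], [β], [δ=ε]}: π^{-1}(V) = {α, β, δ, ε} ∉ τ ✗.
  V = {[γ], [δ=ε]}: π^{-1}(V) = {γ, δ, ε} ∉ τ ✗.
  V = {[α], [γ], [δ=ε]}: π^{-1}(V) = {α, γ, δ, ε} ∉ τ ✗.
  V = {[β], [γ], [δ=ε]}: π^{-1}(V) = {β, γ, δ, ε} ∉ τ ✗.
  V = {[α], [β], [γ], [δ=ε]}: π^{-1}(V) = {α, β, γ, δ, ε} ∈ τ ✓.
Open sets in the quotient: τ_Q = {{}, {[α]}, {[α], [β], [γ], [δ=ε]}} (3 elements).


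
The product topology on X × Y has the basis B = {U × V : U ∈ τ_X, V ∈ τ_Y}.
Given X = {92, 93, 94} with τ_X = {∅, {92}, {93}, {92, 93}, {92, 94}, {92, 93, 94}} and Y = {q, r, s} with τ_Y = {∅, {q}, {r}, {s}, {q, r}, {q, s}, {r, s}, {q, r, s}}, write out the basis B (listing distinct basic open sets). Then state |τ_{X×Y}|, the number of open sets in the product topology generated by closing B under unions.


Basis B = {∅ × ∅, {92} × {q}, {92} × {r}, {92} × {s}, {93} × {q}, {93} × {r}, {93} × {s}, {92} × {q, r}, {92} × {q, s}, {92, 93} × {q}, {92, 94} × {q}, {92} × {r, s}, {92, 93} × {r}, {92, 94} × {r}, {92, 93} × {s}, {92, 94} × {s}, {93} × {q, r}, {93} × {q, s}, {93} × {r, s}, {92} × {q, r, s}, {92, 93, 94} × {q}, {92, 93, 94} × {r}, {92, 93, 94} × {s}, {93} × {q, r, s}, {92, 93} × {q, r}, {92, 94} × {q, r}, {92, 93} × {q, s}, {92, 94} × {q, s}, {92, 93} × {r, s}, {92, 94} × {r, s}, {92, 93} × {q, r, s}, {92, 94} × {q, r, s}, {92, 93, 94} × {q, r}, {92, 93, 94} × {q, s}, {92, 93, 94} × {r, s}, {92, 93, 94} × {q, r, s}}; |τ_{X×Y}| = 216.

Enumerate products U × V with U ∈ τ_X, V ∈ τ_Y (deduplicated):
  ∅ × ∅ = {} (∅)
  {92} × {q} = {(92,q)}
  {92} × {r} = {(92,r)}
  {92} × {s} = {(92,s)}
  {93} × {q} = {(93,q)}
  {93} × {r} = {(93,r)}
  {93} × {s} = {(93,s)}
  {92} × {q, r} = {(92,q), (92,r)}
  {92} × {q, s} = {(92,q), (92,s)}
  {92, 93} × {q} = {(92,q), (93,q)}
  {92, 94} × {q} = {(92,q), (94,q)}
  {92} × {r, s} = {(92,r), (92,s)}
  {92, 93} × {r} = {(92,r), (93,r)}
  {92, 94} × {r} = {(92,r), (94,r)}
  {92, 93} × {s} = {(92,s), (93,s)}
  {92, 94} × {s} = {(92,s), (94,s)}
  {93} × {q, r} = {(93,q), (93,r)}
  {93} × {q, s} = {(93,q), (93,s)}
  {93} × {r, s} = {(93,r), (93,s)}
  {92} × {q, r, s} = {(92,q), (92,r), (92,s)}
  {92, 93, 94} × {q} = {(92,q), (93,q), (94,q)}
  {92, 93, 94} × {r} = {(92,r), (93,r), (94,r)}
  {92, 93, 94} × {s} = {(92,s), (93,s), (94,s)}
  {93} × {q, r, s} = {(93,q), (93,r), (93,s)}
  {92, 93} × {q, r} = {(92,q), (92,r), (93,q), (93,r)}
  {92, 94} × {q, r} = {(92,q), (92,r), (94,q), (94,r)}
  {92, 93} × {q, s} = {(92,q), (92,s), (93,q), (93,s)}
  {92, 94} × {q, s} = {(92,q), (92,s), (94,q), (94,s)}
  {92, 93} × {r, s} = {(92,r), (92,s), (93,r), (93,s)}
  {92, 94} × {r, s} = {(92,r), (92,s), (94,r), (94,s)}
  {92, 93} × {q, r, s} = {(92,q), (92,r), (92,s), (93,q), (93,r), (93,s)}
  {92, 94} × {q, r, s} = {(92,q), (92,r), (92,s), (94,q), (94,r), (94,s)}
  {92, 93, 94} × {q, r} = {(92,q), (92,r), (93,q), (93,r), (94,q), (94,r)}
  {92, 93, 94} × {q, s} = {(92,q), (92,s), (93,q), (93,s), (94,q), (94,s)}
  {92, 93, 94} × {r, s} = {(92,r), (92,s), (93,r), (93,s), (94,r), (94,s)}
  {92, 93, 94} × {q, r, s} = {(92,q), (92,r), (92,s), (93,q), (93,r), (93,s), (94,q), (94,r), (94,s)}
These 36 distinct sets form the basis B.
Close under arbitrary unions to get τ_{X×Y}; counting gives |τ_{X×Y}| = 216.


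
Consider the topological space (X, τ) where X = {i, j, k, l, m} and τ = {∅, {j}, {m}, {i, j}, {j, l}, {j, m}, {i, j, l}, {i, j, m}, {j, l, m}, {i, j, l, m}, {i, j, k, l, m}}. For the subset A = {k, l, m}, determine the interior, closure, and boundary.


int(A) = {m}, cl(A) = {k, l, m}, ∂A = {k, l}.

Closed sets in (X, τ) are complements of opens:
  closed(X, τ) = {∅, {k}, {i, k}, {k, l}, {k, m}, {i, k, l}, {i, k, m}, {k, l, m}, {i, j, k, l}, {i, k, l, m}, {i, j, k, l, m}}.
int(A) = ⋃ {U ∈ τ : U ⊆ A}. Opens contained in A: ∅, {m}.
Taking the union of these: int(A) = {m}.
cl(A) = ⋂ {C closed : A ⊆ C}. Closed sets containing A: {k, l, m}, {i, k, l, m}, {i, j, k, l, m}.
Intersecting these: cl(A) = {k, l, m}.
∂A = cl(A) ∖ int(A) = {k, l, m} ∖ {m} = {k, l}.


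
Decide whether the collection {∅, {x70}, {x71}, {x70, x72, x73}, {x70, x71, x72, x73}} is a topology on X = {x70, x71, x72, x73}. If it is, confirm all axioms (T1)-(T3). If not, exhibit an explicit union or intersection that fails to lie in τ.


τ is NOT a topology on X.

Axiom (T1): ∅ ∈ τ? Yes; X ∈ τ? Yes.
Axiom (T2/T3): check pairwise unions and intersections of members of τ.
Counterexample for (T2): {x70} ∪ {x71} = {x70, x71} ∉ τ. Therefore τ is NOT a topology.


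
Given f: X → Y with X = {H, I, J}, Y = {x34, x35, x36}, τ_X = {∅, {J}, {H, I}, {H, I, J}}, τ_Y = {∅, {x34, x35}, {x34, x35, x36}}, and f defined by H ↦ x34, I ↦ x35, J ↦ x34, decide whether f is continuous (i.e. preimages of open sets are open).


f IS continuous.

Compute f^{-1}(U) for each U ∈ τ_Y:
  U = ∅: f^{-1}(U) = ∅ ∈ τ_X ✓.
  U = {x34, x35}: f^{-1}(U) = {H, I, J} ∈ τ_X ✓.
  U = {x34, x35, x36}: f^{-1}(U) = {H, I, J} ∈ τ_X ✓.
Every preimage lies in τ_X, so f IS continuous.


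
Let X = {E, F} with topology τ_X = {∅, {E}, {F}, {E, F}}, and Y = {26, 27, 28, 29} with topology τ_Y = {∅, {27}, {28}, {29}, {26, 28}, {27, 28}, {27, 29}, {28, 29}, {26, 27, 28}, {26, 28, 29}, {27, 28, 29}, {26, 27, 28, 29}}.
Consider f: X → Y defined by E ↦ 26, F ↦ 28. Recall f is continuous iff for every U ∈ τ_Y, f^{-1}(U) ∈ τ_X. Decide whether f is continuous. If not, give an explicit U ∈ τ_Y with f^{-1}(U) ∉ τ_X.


f IS continuous.

Compute f^{-1}(U) for each U ∈ τ_Y:
  U = ∅: f^{-1}(U) = ∅ ∈ τ_X ✓.
  U = {27}: f^{-1}(U) = ∅ ∈ τ_X ✓.
  U = {28}: f^{-1}(U) = {F} ∈ τ_X ✓.
  U = {29}: f^{-1}(U) = ∅ ∈ τ_X ✓.
  U = {26, 28}: f^{-1}(U) = {E, F} ∈ τ_X ✓.
  U = {27, 28}: f^{-1}(U) = {F} ∈ τ_X ✓.
  U = {27, 29}: f^{-1}(U) = ∅ ∈ τ_X ✓.
  U = {28, 29}: f^{-1}(U) = {F} ∈ τ_X ✓.
  U = {26, 27, 28}: f^{-1}(U) = {E, F} ∈ τ_X ✓.
  U = {26, 28, 29}: f^{-1}(U) = {E, F} ∈ τ_X ✓.
  U = {27, 28, 29}: f^{-1}(U) = {F} ∈ τ_X ✓.
  U = {26, 27, 28, 29}: f^{-1}(U) = {E, F} ∈ τ_X ✓.
Every preimage lies in τ_X, so f IS continuous.


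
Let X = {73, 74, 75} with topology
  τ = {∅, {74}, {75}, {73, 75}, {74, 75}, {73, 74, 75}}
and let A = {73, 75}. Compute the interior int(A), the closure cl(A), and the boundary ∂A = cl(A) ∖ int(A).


int(A) = {73, 75}, cl(A) = {73, 75}, ∂A = ∅.

Closed sets in (X, τ) are complements of opens:
  closed(X, τ) = {∅, {73}, {74}, {73, 74}, {73, 75}, {73, 74, 75}}.
int(A) = ⋃ {U ∈ τ : U ⊆ A}. Opens contained in A: ∅, {75}, {73, 75}.
Taking the union of these: int(A) = {73, 75}.
cl(A) = ⋂ {C closed : A ⊆ C}. Closed sets containing A: {73, 75}, {73, 74, 75}.
Intersecting these: cl(A) = {73, 75}.
∂A = cl(A) ∖ int(A) = {73, 75} ∖ {73, 75} = ∅.


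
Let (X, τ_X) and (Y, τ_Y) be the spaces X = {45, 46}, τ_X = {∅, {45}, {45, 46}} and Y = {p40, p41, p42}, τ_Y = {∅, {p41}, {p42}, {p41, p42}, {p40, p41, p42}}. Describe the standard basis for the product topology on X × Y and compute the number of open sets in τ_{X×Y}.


Basis B = {∅ × ∅, {45} × {p41}, {45} × {p42}, {45} × {p41, p42}, {45, 46} × {p41}, {45, 46} × {p42}, {45} × {p40, p41, p42}, {45, 46} × {p41, p42}, {45, 46} × {p40, p41, p42}}; |τ_{X×Y}| = 14.

Enumerate products U × V with U ∈ τ_X, V ∈ τ_Y (deduplicated):
  ∅ × ∅ = {} (∅)
  {45} × {p41} = {(45,p41)}
  {45} × {p42} = {(45,p42)}
  {45} × {p41, p42} = {(45,p41), (45,p42)}
  {45, 46} × {p41} = {(45,p41), (46,p41)}
  {45, 46} × {p42} = {(45,p42), (46,p42)}
  {45} × {p40, p41, p42} = {(45,p40), (45,p41), (45,p42)}
  {45, 46} × {p41, p42} = {(45,p41), (45,p42), (46,p41), (46,p42)}
  {45, 46} × {p40, p41, p42} = {(45,p40), (45,p41), (45,p42), (46,p40), (46,p41), (46,p42)}
These 9 distinct sets form the basis B.
Close under arbitrary unions to get τ_{X×Y}; counting gives |τ_{X×Y}| = 14.


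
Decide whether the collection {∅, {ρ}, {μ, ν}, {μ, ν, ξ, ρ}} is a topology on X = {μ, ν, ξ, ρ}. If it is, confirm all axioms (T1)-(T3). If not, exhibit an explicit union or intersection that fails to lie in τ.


τ is NOT a topology on X.

Axiom (T1): ∅ ∈ τ? Yes; X ∈ τ? Yes.
Axiom (T2/T3): check pairwise unions and intersections of members of τ.
Counterexample for (T2): {ρ} ∪ {μ, ν} = {μ, ν, ρ} ∉ τ. Therefore τ is NOT a topology.


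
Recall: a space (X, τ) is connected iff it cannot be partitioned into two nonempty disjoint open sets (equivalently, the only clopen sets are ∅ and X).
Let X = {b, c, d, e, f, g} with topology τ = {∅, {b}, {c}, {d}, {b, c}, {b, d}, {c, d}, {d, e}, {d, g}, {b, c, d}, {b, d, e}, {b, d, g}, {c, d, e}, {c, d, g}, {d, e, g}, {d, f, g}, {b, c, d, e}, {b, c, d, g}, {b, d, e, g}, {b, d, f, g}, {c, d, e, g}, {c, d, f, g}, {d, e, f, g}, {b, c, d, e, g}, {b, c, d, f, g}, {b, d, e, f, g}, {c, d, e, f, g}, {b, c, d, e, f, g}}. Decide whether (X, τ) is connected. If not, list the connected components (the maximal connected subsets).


(X, τ) is disconnected; components = [{b}, {c}, {d, e, f, g}].

Find clopen sets (U ∈ τ with X ∖ U ∈ τ):
  U = ∅, X ∖ U = {b, c, d, e, f, g} — both open, so U is clopen.
  U = {b}, X ∖ U = {c, d, e, f, g} — both open, so U is clopen.
  U = {c}, X ∖ U = {b, d, e, f, g} — both open, so U is clopen.
  U = {b, c}, X ∖ U = {d, e, f, g} — both open, so U is clopen.
  U = {d, e, f, g}, X ∖ U = {b, c} — both open, so U is clopen.
  U = {b, d, e, f, g}, X ∖ U = {c} — both open, so U is clopen.
  U = {c, d, e, f, g}, X ∖ U = {b} — both open, so U is clopen.
  U = {b, c, d, e, f, g}, X ∖ U = ∅ — both open, so U is clopen.
Nontrivial clopen(s) exist: e.g. {c, d, e, f, g}. So (X, τ) is disconnected.
Compute connected components by grouping points that agree on all clopens:
  component: {b}
  component: {c}
  component: {d, e, f, g}


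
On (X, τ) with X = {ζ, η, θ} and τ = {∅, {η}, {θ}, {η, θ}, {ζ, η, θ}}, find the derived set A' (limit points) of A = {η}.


A' = {ζ}

For each x ∈ X, list the open sets U ∈ τ with x ∈ U, then check whether U ∩ (A ∖ {x}) ≠ ∅ for every such U.
  x = ζ: opens ∋ x are {ζ, η, θ}; each meets A ∖ {ζ}, so x IS a limit point.
  x = η: open {η} ∋ x has {η} ∩ (A ∖ {η}) = ∅, so x is NOT a limit point.
  x = θ: open {θ} ∋ x has {θ} ∩ (A ∖ {θ}) = ∅, so x is NOT a limit point.
Collecting: A' = {ζ}.


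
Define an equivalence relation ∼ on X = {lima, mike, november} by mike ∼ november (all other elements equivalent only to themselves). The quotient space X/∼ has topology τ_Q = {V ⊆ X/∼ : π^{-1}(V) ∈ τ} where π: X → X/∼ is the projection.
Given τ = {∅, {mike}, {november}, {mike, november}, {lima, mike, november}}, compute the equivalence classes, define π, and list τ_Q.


X/∼ = {[lima], [mike=november]}; |τ_Q| = 3.

Equivalence classes: [lima], [mike=november].
Quotient map π: X → X/∼ sends lima ↦ [lima], mike ↦ [mike=november], november ↦ [mike=november].
For each subset V ⊆ X/∼, compute π^{-1}(V) ⊆ X and check whether π^{-1}(V) ∈ τ. V is open in τ_Q iff π^{-1}(V) ∈ τ.
  V = {}: π^{-1}(V) = ∅ ∈ τ ✓.
  V = {[lima]}: π^{-1}(V) = {lima} ∉ τ ✗.
  V = {[mike=november]}: π^{-1}(V) = {mike, november} ∈ τ ✓.
  V = {[lima], [mike=november]}: π^{-1}(V) = {lima, mike, november} ∈ τ ✓.
Open sets in the quotient: τ_Q = {{}, {[mike=november]}, {[lima], [mike=november]}} (3 elements).


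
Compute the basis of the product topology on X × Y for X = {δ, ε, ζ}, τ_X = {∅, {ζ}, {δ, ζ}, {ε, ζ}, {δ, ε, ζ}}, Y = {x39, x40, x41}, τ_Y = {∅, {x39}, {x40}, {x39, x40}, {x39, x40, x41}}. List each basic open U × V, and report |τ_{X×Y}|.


Basis B = {∅ × ∅, {ζ} × {x39}, {ζ} × {x40}, {δ, ζ} × {x39}, {δ, ζ} × {x40}, {ε, ζ} × {x39}, {ε, ζ} × {x40}, {ζ} × {x39, x40}, {δ, ε, ζ} × {x39}, {δ, ε, ζ} × {x40}, {ζ} × {x39, x40, x41}, {δ, ζ} × {x39, x40}, {ε, ζ} × {x39, x40}, {δ, ζ} × {x39, x40, x41}, {δ, ε, ζ} × {x39, x40}, {ε, ζ} × {x39, x40, x41}, {δ, ε, ζ} × {x39, x40, x41}}; |τ_{X×Y}| = 50.

Enumerate products U × V with U ∈ τ_X, V ∈ τ_Y (deduplicated):
  ∅ × ∅ = {} (∅)
  {ζ} × {x39} = {(ζ,x39)}
  {ζ} × {x40} = {(ζ,x40)}
  {δ, ζ} × {x39} = {(δ,x39), (ζ,x39)}
  {δ, ζ} × {x40} = {(δ,x40), (ζ,x40)}
  {ε, ζ} × {x39} = {(ε,x39), (ζ,x39)}
  {ε, ζ} × {x40} = {(ε,x40), (ζ,x40)}
  {ζ} × {x39, x40} = {(ζ,x39), (ζ,x40)}
  {δ, ε, ζ} × {x39} = {(δ,x39), (ε,x39), (ζ,x39)}
  {δ, ε, ζ} × {x40} = {(δ,x40), (ε,x40), (ζ,x40)}
  {ζ} × {x39, x40, x41} = {(ζ,x39), (ζ,x40), (ζ,x41)}
  {δ, ζ} × {x39, x40} = {(δ,x39), (δ,x40), (ζ,x39), (ζ,x40)}
  {ε, ζ} × {x39, x40} = {(ε,x39), (ε,x40), (ζ,x39), (ζ,x40)}
  {δ, ζ} × {x39, x40, x41} = {(δ,x39), (δ,x40), (δ,x41), (ζ,x39), (ζ,x40), (ζ,x41)}
  {δ, ε, ζ} × {x39, x40} = {(δ,x39), (δ,x40), (ε,x39), (ε,x40), (ζ,x39), (ζ,x40)}
  {ε, ζ} × {x39, x40, x41} = {(ε,x39), (ε,x40), (ε,x41), (ζ,x39), (ζ,x40), (ζ,x41)}
  {δ, ε, ζ} × {x39, x40, x41} = {(δ,x39), (δ,x40), (δ,x41), (ε,x39), (ε,x40), (ε,x41), (ζ,x39), (ζ,x40), (ζ,x41)}
These 17 distinct sets form the basis B.
Close under arbitrary unions to get τ_{X×Y}; counting gives |τ_{X×Y}| = 50.


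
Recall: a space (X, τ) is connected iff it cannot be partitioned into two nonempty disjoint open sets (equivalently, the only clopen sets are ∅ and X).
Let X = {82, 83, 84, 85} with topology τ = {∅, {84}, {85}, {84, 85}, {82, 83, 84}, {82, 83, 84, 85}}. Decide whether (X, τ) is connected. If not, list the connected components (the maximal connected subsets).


(X, τ) is disconnected; components = [{85}, {82, 83, 84}].

Find clopen sets (U ∈ τ with X ∖ U ∈ τ):
  U = ∅, X ∖ U = {82, 83, 84, 85} — both open, so U is clopen.
  U = {85}, X ∖ U = {82, 83, 84} — both open, so U is clopen.
  U = {82, 83, 84}, X ∖ U = {85} — both open, so U is clopen.
  U = {82, 83, 84, 85}, X ∖ U = ∅ — both open, so U is clopen.
Nontrivial clopen(s) exist: e.g. {85}. So (X, τ) is disconnected.
Compute connected components by grouping points that agree on all clopens:
  component: {85}
  component: {82, 83, 84}


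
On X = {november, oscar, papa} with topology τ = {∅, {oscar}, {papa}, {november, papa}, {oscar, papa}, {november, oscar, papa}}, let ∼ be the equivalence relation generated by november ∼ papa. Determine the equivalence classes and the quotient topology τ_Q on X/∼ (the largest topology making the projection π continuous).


X/∼ = {[november=papa], [oscar]}; |τ_Q| = 4.

Equivalence classes: [november=papa], [oscar].
Quotient map π: X → X/∼ sends november ↦ [november=papa], oscar ↦ [oscar], papa ↦ [november=papa].
For each subset V ⊆ X/∼, compute π^{-1}(V) ⊆ X and check whether π^{-1}(V) ∈ τ. V is open in τ_Q iff π^{-1}(V) ∈ τ.
  V = {}: π^{-1}(V) = ∅ ∈ τ ✓.
  V = {[november=papa]}: π^{-1}(V) = {november, papa} ∈ τ ✓.
  V = {[oscar]}: π^{-1}(V) = {oscar} ∈ τ ✓.
  V = {[november=papa], [oscar]}: π^{-1}(V) = {november, oscar, papa} ∈ τ ✓.
Open sets in the quotient: τ_Q = {{}, {[november=papa]}, {[oscar]}, {[november=papa], [oscar]}} (4 elements).


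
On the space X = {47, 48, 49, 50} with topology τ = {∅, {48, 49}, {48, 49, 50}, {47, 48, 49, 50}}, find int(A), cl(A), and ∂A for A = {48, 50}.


int(A) = ∅, cl(A) = {47, 48, 49, 50}, ∂A = {47, 48, 49, 50}.

Closed sets in (X, τ) are complements of opens:
  closed(X, τ) = {∅, {47}, {47, 50}, {47, 48, 49, 50}}.
int(A) = ⋃ {U ∈ τ : U ⊆ A}. Opens contained in A: ∅.
Taking the union of these: int(A) = ∅.
cl(A) = ⋂ {C closed : A ⊆ C}. Closed sets containing A: {47, 48, 49, 50}.
Intersecting these: cl(A) = {47, 48, 49, 50}.
∂A = cl(A) ∖ int(A) = {47, 48, 49, 50} ∖ ∅ = {47, 48, 49, 50}.


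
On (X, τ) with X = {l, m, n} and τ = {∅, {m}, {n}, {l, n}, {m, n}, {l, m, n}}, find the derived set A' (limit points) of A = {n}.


A' = {l}

For each x ∈ X, list the open sets U ∈ τ with x ∈ U, then check whether U ∩ (A ∖ {x}) ≠ ∅ for every such U.
  x = l: opens ∋ x are {l, n}, {l, m, n}; each meets A ∖ {l}, so x IS a limit point.
  x = m: open {m} ∋ x has {m} ∩ (A ∖ {m}) = ∅, so x is NOT a limit point.
  x = n: open {n} ∋ x has {n} ∩ (A ∖ {n}) = ∅, so x is NOT a limit point.
Collecting: A' = {l}.


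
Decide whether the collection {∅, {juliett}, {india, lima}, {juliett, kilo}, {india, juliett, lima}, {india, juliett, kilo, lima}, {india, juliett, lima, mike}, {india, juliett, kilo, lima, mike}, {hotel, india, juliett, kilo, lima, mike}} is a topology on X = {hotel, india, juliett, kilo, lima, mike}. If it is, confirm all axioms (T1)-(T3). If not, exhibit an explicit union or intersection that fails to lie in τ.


τ IS a topology on X.

Axiom (T1): ∅ ∈ τ? Yes; X ∈ τ? Yes.
Axiom (T2/T3): check pairwise unions and intersections of members of τ.
All pairwise intersections and unions checked — each lies in τ. Therefore τ satisfies (T1), (T2), (T3): it IS a topology on X.


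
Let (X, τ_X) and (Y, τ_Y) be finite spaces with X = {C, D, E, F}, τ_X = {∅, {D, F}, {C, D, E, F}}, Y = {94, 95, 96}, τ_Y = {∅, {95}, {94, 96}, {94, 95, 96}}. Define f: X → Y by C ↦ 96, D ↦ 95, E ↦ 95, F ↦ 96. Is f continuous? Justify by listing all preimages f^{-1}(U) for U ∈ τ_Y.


f is NOT continuous.

Compute f^{-1}(U) for each U ∈ τ_Y:
  U = ∅: f^{-1}(U) = ∅ ∈ τ_X ✓.
  U = {95}: f^{-1}(U) = {D, E} ∉ τ_X ✗.
  U = {94, 96}: f^{-1}(U) = {C, F} ∉ τ_X ✗.
  U = {94, 95, 96}: f^{-1}(U) = {C, D, E, F} ∈ τ_X ✓.
Found U = {95} with f^{-1}(U) = {D, E} not in τ_X. Therefore f is NOT continuous.


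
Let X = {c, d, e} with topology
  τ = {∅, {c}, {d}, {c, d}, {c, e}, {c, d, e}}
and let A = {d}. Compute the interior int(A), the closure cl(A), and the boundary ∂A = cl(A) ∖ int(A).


int(A) = {d}, cl(A) = {d}, ∂A = ∅.

Closed sets in (X, τ) are complements of opens:
  closed(X, τ) = {∅, {d}, {e}, {c, e}, {d, e}, {c, d, e}}.
int(A) = ⋃ {U ∈ τ : U ⊆ A}. Opens contained in A: ∅, {d}.
Taking the union of these: int(A) = {d}.
cl(A) = ⋂ {C closed : A ⊆ C}. Closed sets containing A: {d}, {d, e}, {c, d, e}.
Intersecting these: cl(A) = {d}.
∂A = cl(A) ∖ int(A) = {d} ∖ {d} = ∅.


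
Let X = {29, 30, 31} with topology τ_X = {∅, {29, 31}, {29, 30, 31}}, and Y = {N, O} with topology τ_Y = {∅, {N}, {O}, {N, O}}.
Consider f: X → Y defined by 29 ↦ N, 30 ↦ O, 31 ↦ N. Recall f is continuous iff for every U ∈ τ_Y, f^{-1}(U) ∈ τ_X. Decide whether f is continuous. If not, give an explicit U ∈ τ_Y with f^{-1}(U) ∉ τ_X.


f is NOT continuous.

Compute f^{-1}(U) for each U ∈ τ_Y:
  U = ∅: f^{-1}(U) = ∅ ∈ τ_X ✓.
  U = {N}: f^{-1}(U) = {29, 31} ∈ τ_X ✓.
  U = {O}: f^{-1}(U) = {30} ∉ τ_X ✗.
  U = {N, O}: f^{-1}(U) = {29, 30, 31} ∈ τ_X ✓.
Found U = {O} with f^{-1}(U) = {30} not in τ_X. Therefore f is NOT continuous.


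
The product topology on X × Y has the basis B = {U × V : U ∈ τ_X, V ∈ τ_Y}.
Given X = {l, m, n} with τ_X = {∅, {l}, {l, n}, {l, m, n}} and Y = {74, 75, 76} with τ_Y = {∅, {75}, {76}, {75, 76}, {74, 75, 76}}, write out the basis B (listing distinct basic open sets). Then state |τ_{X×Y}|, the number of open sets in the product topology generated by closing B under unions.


Basis B = {∅ × ∅, {l} × {75}, {l} × {76}, {l} × {75, 76}, {l, n} × {75}, {l, n} × {76}, {l} × {74, 75, 76}, {l, m, n} × {75}, {l, m, n} × {76}, {l, n} × {75, 76}, {l, n} × {74, 75, 76}, {l, m, n} × {75, 76}, {l, m, n} × {74, 75, 76}}; |τ_{X×Y}| = 30.

Enumerate products U × V with U ∈ τ_X, V ∈ τ_Y (deduplicated):
  ∅ × ∅ = {} (∅)
  {l} × {75} = {(l,75)}
  {l} × {76} = {(l,76)}
  {l} × {75, 76} = {(l,75), (l,76)}
  {l, n} × {75} = {(l,75), (n,75)}
  {l, n} × {76} = {(l,76), (n,76)}
  {l} × {74, 75, 76} = {(l,74), (l,75), (l,76)}
  {l, m, n} × {75} = {(l,75), (m,75), (n,75)}
  {l, m, n} × {76} = {(l,76), (m,76), (n,76)}
  {l, n} × {75, 76} = {(l,75), (l,76), (n,75), (n,76)}
  {l, n} × {74, 75, 76} = {(l,74), (l,75), (l,76), (n,74), (n,75), (n,76)}
  {l, m, n} × {75, 76} = {(l,75), (l,76), (m,75), (m,76), (n,75), (n,76)}
  {l, m, n} × {74, 75, 76} = {(l,74), (l,75), (l,76), (m,74), (m,75), (m,76), (n,74), (n,75), (n,76)}
These 13 distinct sets form the basis B.
Close under arbitrary unions to get τ_{X×Y}; counting gives |τ_{X×Y}| = 30.


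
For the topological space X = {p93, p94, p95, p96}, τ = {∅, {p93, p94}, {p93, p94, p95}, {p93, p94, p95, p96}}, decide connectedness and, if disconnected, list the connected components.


(X, τ) is connected.

Find clopen sets (U ∈ τ with X ∖ U ∈ τ):
  U = ∅, X ∖ U = {p93, p94, p95, p96} — both open, so U is clopen.
  U = {p93, p94, p95, p96}, X ∖ U = ∅ — both open, so U is clopen.
Only trivial clopens (∅ and X) exist, so (X, τ) is connected.
Compute connected components by grouping points that agree on all clopens:
  component: {p93, p94, p95, p96}


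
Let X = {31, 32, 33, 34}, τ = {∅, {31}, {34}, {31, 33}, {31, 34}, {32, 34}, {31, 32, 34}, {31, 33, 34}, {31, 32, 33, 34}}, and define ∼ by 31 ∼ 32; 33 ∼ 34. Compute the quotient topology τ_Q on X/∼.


X/∼ = {[31=32], [33=34]}; |τ_Q| = 2.

Equivalence classes: [31=32], [33=34].
Quotient map π: X → X/∼ sends 31 ↦ [31=32], 32 ↦ [31=32], 33 ↦ [33=34], 34 ↦ [33=34].
For each subset V ⊆ X/∼, compute π^{-1}(V) ⊆ X and check whether π^{-1}(V) ∈ τ. V is open in τ_Q iff π^{-1}(V) ∈ τ.
  V = {}: π^{-1}(V) = ∅ ∈ τ ✓.
  V = {[31=32]}: π^{-1}(V) = {31, 32} ∉ τ ✗.
  V = {[33=34]}: π^{-1}(V) = {33, 34} ∉ τ ✗.
  V = {[31=32], [33=34]}: π^{-1}(V) = {31, 32, 33, 34} ∈ τ ✓.
Open sets in the quotient: τ_Q = {{}, {[31=32], [33=34]}} (2 elements).


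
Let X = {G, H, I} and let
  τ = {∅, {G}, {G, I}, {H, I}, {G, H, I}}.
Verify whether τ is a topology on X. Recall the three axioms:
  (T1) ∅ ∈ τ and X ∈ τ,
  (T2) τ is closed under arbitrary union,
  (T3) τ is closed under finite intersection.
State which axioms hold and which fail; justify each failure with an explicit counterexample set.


τ is NOT a topology on X.

Axiom (T1): ∅ ∈ τ? Yes; X ∈ τ? Yes.
Axiom (T2/T3): check pairwise unions and intersections of members of τ.
Counterexample for (T3): {G, I} ∩ {H, I} = {I} ∉ τ. Therefore τ is NOT a topology.


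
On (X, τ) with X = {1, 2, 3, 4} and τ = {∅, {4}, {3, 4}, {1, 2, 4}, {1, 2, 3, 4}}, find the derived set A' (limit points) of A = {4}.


A' = {1, 2, 3}

For each x ∈ X, list the open sets U ∈ τ with x ∈ U, then check whether U ∩ (A ∖ {x}) ≠ ∅ for every such U.
  x = 1: opens ∋ x are {1, 2, 4}, {1, 2, 3, 4}; each meets A ∖ {1}, so x IS a limit point.
  x = 2: opens ∋ x are {1, 2, 4}, {1, 2, 3, 4}; each meets A ∖ {2}, so x IS a limit point.
  x = 3: opens ∋ x are {3, 4}, {1, 2, 3, 4}; each meets A ∖ {3}, so x IS a limit point.
  x = 4: open {4} ∋ x has {4} ∩ (A ∖ {4}) = ∅, so x is NOT a limit point.
Collecting: A' = {1, 2, 3}.


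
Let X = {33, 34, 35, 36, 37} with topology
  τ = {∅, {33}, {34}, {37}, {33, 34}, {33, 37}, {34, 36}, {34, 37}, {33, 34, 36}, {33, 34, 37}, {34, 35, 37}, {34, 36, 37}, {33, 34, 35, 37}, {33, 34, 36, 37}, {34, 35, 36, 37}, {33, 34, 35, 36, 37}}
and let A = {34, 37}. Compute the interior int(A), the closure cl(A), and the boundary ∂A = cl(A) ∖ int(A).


int(A) = {34, 37}, cl(A) = {34, 35, 36, 37}, ∂A = {35, 36}.

Closed sets in (X, τ) are complements of opens:
  closed(X, τ) = {∅, {33}, {35}, {36}, {33, 35}, {33, 36}, {35, 36}, {35, 37}, {33, 35, 36}, {33, 35, 37}, {34, 35, 36}, {35, 36, 37}, {33, 34, 35, 36}, {33, 35, 36, 37}, {34, 35, 36, 37}, {33, 34, 35, 36, 37}}.
int(A) = ⋃ {U ∈ τ : U ⊆ A}. Opens contained in A: ∅, {34}, {37}, {34, 37}.
Taking the union of these: int(A) = {34, 37}.
cl(A) = ⋂ {C closed : A ⊆ C}. Closed sets containing A: {34, 35, 36, 37}, {33, 34, 35, 36, 37}.
Intersecting these: cl(A) = {34, 35, 36, 37}.
∂A = cl(A) ∖ int(A) = {34, 35, 36, 37} ∖ {34, 37} = {35, 36}.


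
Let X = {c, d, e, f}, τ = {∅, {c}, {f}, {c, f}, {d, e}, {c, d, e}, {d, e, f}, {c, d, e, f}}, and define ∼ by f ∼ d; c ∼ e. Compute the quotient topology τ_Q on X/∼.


X/∼ = {[c=e], [d=f]}; |τ_Q| = 2.

Equivalence classes: [c=e], [d=f].
Quotient map π: X → X/∼ sends c ↦ [c=e], d ↦ [d=f], e ↦ [c=e], f ↦ [d=f].
For each subset V ⊆ X/∼, compute π^{-1}(V) ⊆ X and check whether π^{-1}(V) ∈ τ. V is open in τ_Q iff π^{-1}(V) ∈ τ.
  V = {}: π^{-1}(V) = ∅ ∈ τ ✓.
  V = {[c=e]}: π^{-1}(V) = {c, e} ∉ τ ✗.
  V = {[d=f]}: π^{-1}(V) = {d, f} ∉ τ ✗.
  V = {[c=e], [d=f]}: π^{-1}(V) = {c, d, e, f} ∈ τ ✓.
Open sets in the quotient: τ_Q = {{}, {[c=e], [d=f]}} (2 elements).


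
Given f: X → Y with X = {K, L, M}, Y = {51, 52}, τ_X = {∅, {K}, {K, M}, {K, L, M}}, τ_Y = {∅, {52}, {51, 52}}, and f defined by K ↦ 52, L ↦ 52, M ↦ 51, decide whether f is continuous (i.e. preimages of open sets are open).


f is NOT continuous.

Compute f^{-1}(U) for each U ∈ τ_Y:
  U = ∅: f^{-1}(U) = ∅ ∈ τ_X ✓.
  U = {52}: f^{-1}(U) = {K, L} ∉ τ_X ✗.
  U = {51, 52}: f^{-1}(U) = {K, L, M} ∈ τ_X ✓.
Found U = {52} with f^{-1}(U) = {K, L} not in τ_X. Therefore f is NOT continuous.


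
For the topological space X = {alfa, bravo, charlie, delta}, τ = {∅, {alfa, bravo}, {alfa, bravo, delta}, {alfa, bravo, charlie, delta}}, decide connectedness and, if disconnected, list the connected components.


(X, τ) is connected.

Find clopen sets (U ∈ τ with X ∖ U ∈ τ):
  U = ∅, X ∖ U = {alfa, bravo, charlie, delta} — both open, so U is clopen.
  U = {alfa, bravo, charlie, delta}, X ∖ U = ∅ — both open, so U is clopen.
Only trivial clopens (∅ and X) exist, so (X, τ) is connected.
Compute connected components by grouping points that agree on all clopens:
  component: {alfa, bravo, charlie, delta}


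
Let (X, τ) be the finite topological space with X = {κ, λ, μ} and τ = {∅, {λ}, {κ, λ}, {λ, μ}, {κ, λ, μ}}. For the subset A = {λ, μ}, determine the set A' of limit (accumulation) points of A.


A' = {κ, μ}

For each x ∈ X, list the open sets U ∈ τ with x ∈ U, then check whether U ∩ (A ∖ {x}) ≠ ∅ for every such U.
  x = κ: opens ∋ x are {κ, λ}, {κ, λ, μ}; each meets A ∖ {κ}, so x IS a limit point.
  x = λ: open {λ} ∋ x has {λ} ∩ (A ∖ {λ}) = ∅, so x is NOT a limit point.
  x = μ: opens ∋ x are {λ, μ}, {κ, λ, μ}; each meets A ∖ {μ}, so x IS a limit point.
Collecting: A' = {κ, μ}.
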